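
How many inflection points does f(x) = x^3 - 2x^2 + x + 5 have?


Inflection points occur where f''(x) = 0 and concavity changes.
f(x) = x^3 - 2x^2 + x + 5
f'(x) = 3x^2 - 4x + 1
f''(x) = 6x - 4
Set f''(x) = 0:
6x - 4 = 0
x = 4 / 6 = 2/3
Since f''(x) is linear (degree 1), it changes sign at this point.
Therefore there is exactly 1 inflection point.

1


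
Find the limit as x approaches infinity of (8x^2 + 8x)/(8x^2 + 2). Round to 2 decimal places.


For limits at infinity with equal-degree polynomials,
we compare leading coefficients.
Numerator leading term: 8x^2
Denominator leading term: 8x^2
Divide both by x^2:
lim = (8 + 8/x) / (8 + 2/x^2)
As x -> infinity, the 1/x and 1/x^2 terms vanish:
= 8/8 = 1 = 1.00

1.00


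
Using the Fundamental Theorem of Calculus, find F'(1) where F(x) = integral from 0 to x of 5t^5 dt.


By the Fundamental Theorem of Calculus (Part 1):
If F(x) = integral from 0 to x of f(t) dt, then F'(x) = f(x)
Here f(t) = 5t^5
So F'(x) = 5x^5
Evaluate at x = 1:
F'(1) = 5 * 1^5
= 5 * 1
= 5

5


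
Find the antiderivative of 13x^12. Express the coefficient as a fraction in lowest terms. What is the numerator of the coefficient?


Apply the power rule for integration:
integral of ax^n dx = a/(n+1) * x^(n+1) + C
integral of 13x^12 dx
= 13/13 * x^13 + C
= 1 * x^13 + C
The coefficient in lowest terms is 1 = 1/1, so its numerator is 1

1


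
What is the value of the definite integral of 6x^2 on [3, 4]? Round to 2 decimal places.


Find the antiderivative of 6x^2:
F(x) = 6/3 * x^3
Apply the Fundamental Theorem of Calculus:
F(4) - F(3)
= 6/3 * 4^3 - 6/3 * 3^3
= 6/3 * (64 - 27)
= 6/3 * 37
= 74 = 74.00

74.00


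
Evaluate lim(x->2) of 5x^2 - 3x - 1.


Since polynomials are continuous, we use direct substitution.
lim(x->2) of 5x^2 - 3x - 1
= 5 * 2^2 - 3 * 2 - 1
= 20 - 6 - 1
= 13

13


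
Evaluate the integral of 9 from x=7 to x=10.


The integral of a constant k over [a, b] equals k * (b - a).
integral from 7 to 10 of 9 dx
= 9 * (10 - 7)
= 9 * 3
= 27

27


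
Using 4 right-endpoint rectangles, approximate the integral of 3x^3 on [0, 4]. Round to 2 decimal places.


Right Riemann sum uses right endpoints of each subinterval.
Interval: [0, 4], n = 4
dx = (4 - 0) / 4 = 1
Right endpoints: [1, 2, 3, 4]
f values: [3, 24, 81, 192]
Sum = dx * (sum of f values)
= 1 * 300
= 300 = 300.00

300.00


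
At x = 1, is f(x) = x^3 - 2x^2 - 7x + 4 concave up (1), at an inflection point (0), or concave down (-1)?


Concavity is determined by the sign of f''(x).
f(x) = x^3 - 2x^2 - 7x + 4
f'(x) = 3x^2 - 4x - 7
f''(x) = 6x - 4
f''(1) = 6 * 1 - 4
= 6 - 4
= 2
Since f''(1) > 0, the function is concave up (1)

1


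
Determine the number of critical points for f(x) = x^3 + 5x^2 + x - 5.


Find where f'(x) = 0:
f(x) = x^3 + 5x^2 + x - 5
f'(x) = 3x^2 + 10x + 1
This is a quadratic in x. Use the discriminant to count real roots.
Discriminant = (10)^2 - 4 * 3 * 1
= 100 - 12
= 88
Since discriminant > 0, f'(x) = 0 has 2 real solutions.
Number of critical points: 2

2


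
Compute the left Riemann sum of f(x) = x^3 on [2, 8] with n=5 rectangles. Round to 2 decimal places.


Left Riemann sum uses left endpoints of each subinterval.
Interval: [2, 8], n = 5
dx = (8 - 2) / 5 = 6/5
Left endpoints: [2, 16/5, 22/5, 28/5, 34/5]
f values: [8, 4096/125, 10648/125, 21952/125, 39304/125]
Sum = dx * (sum of f values)
= 6/5 * 616
= 3696/5 = 739.20

739.20


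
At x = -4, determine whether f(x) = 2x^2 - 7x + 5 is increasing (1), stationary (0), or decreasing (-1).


Compute f'(x) to determine behavior:
f'(x) = 4x - 7
f'(-4) = 4 * (-4) - 7
= -16 - 7
= -23
Since f'(-4) < 0, the function is decreasing (-1)

-1


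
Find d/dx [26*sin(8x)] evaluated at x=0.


Apply the chain rule to differentiate 26*sin(8x):
d/dx [26*sin(8x)]
= 26 * cos(8x) * d/dx(8x)
= 26 * 8 * cos(8x)
= 208 * cos(8x)
Evaluate at x = 0:
= 208 * cos(0)
= 208 * 1
= 208

208


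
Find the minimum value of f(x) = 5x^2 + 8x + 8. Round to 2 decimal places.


For a quadratic f(x) = ax^2 + bx + c with a > 0, the minimum is at the vertex.
Vertex x-coordinate: x = -b/(2a)
x = -(8) / (2 * 5)
x = -8/10 = -4/5
Substitute back to find the minimum value:
f(-4/5) = 5 * (-4/5)^2 + 8 * (-4/5) + 8
= 16/5 - 32/5 + 8
= 24/5 = 4.80

4.80


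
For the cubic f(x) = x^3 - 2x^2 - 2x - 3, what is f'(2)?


Differentiate f(x) = x^3 - 2x^2 - 2x - 3 term by term:
f'(x) = 3x^2 - 4x - 2
Substitute x = 2:
f'(2) = 3 * 2^2 - 4 * 2 - 2
= 12 - 8 - 2
= 2

2


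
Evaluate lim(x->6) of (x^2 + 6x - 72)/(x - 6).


Direct substitution gives 0/0, so we factor the numerator.
Factor: (x^2 + 6x - 72) = (x - 6)(x + 12)
Cancel the common factor (x - 6):
(x^2 + 6x - 72)/(x - 6) = (x + 12)
Now substitute x = 6:
= (6) - (-12) = 18

18


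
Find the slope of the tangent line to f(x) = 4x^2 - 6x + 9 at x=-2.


The slope of the tangent line equals f'(x) at the point.
f(x) = 4x^2 - 6x + 9
f'(x) = 8x - 6
At x = -2:
f'(-2) = 8 * (-2) - 6
= -16 - 6
= -22

-22


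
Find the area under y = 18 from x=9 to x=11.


The area under a constant function y = 18 is a rectangle.
Width = 11 - 9 = 2
Height = 18
Area = width * height
= 2 * 18
= 36

36


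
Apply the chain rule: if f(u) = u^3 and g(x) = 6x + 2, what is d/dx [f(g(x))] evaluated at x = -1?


Using the chain rule: (f(g(x)))' = f'(g(x)) * g'(x)
First, find g(-1):
g(-1) = 6 * (-1) + 2 = -4
Next, f'(u) = 3u^2
And g'(x) = 6
So f'(g(-1)) * g'(-1)
= 3 * (-4)^2 * 6
= 3 * 16 * 6
= 288

288


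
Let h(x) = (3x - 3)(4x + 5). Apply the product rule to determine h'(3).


Let u(x) = 3x - 3 and v(x) = 4x + 5
u'(x) = 3
v'(x) = 4
Product rule: h'(x) = u'(x)*v(x) + u(x)*v'(x)
= 3 * (4x + 5) + (3x - 3) * 4
At x = 3:
u(3) = 3 * 3 - 3 = 6
v(3) = 4 * 3 + 5 = 17
h'(3) = 3 * 17 + 6 * 4
= 51 + 24
= 75

75


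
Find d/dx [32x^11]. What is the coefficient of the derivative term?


We apply the power rule: d/dx [ax^n] = a*n * x^(n-1)
d/dx [32x^11]
= 32 * 11 * x^(11-1)
= 352x^10
The coefficient is 352

352


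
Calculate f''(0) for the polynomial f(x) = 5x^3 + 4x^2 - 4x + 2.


First derivative:
f'(x) = 15x^2 + 8x - 4
Second derivative:
f''(x) = 30x + 8
Substitute x = 0:
f''(0) = 30 * 0 + 8
= 0 + 8
= 8

8


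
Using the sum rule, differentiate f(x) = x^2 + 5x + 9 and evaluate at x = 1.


Differentiate term by term using power and sum rules:
f(x) = x^2 + 5x + 9
f'(x) = 2x + 5
Substitute x = 1:
f'(1) = 2 * 1 + 5
= 2 + 5
= 7

7


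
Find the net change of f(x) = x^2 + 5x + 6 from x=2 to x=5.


Net change = f(b) - f(a)
f(x) = x^2 + 5x + 6
Compute f(5):
f(5) = 1 * 5^2 + 5 * 5 + 6
= 25 + 25 + 6
= 56
Compute f(2):
f(2) = 1 * 2^2 + 5 * 2 + 6
= 4 + 10 + 6
= 20
Net change = 56 - 20 = 36

36


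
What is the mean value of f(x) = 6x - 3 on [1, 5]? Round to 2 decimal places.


Average value = 1/(b-a) * integral from a to b of f(x) dx
First compute the integral of 6x - 3:
F(x) = 3x^2 - 3x
F(5) = 3 * 25 - 3 * 5 = 60
F(1) = 3 * 1 - 3 * 1 = 0
Integral = 60 - 0 = 60
Average = 60 / (5 - 1) = 60 / 4
= 15 = 15.00

15.00


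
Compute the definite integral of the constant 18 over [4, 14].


The integral of a constant k over [a, b] equals k * (b - a).
integral from 4 to 14 of 18 dx
= 18 * (14 - 4)
= 18 * 10
= 180

180


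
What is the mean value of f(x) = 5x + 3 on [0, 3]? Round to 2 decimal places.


Average value = 1/(b-a) * integral from a to b of f(x) dx
First compute the integral of 5x + 3:
F(x) = (5/2)x^2 + 3x
F(3) = 5/2 * 9 + 3 * 3 = 63/2
F(0) = 5/2 * 0 + 3 * 0 = 0
Integral = 63/2 - 0 = 63/2
Average = (63/2) / (3 - 0) = (63/2) / 3
= 21/2 = 10.50

10.50


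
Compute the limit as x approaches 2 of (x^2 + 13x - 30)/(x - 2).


Direct substitution gives 0/0, so we factor the numerator.
Factor: (x^2 + 13x - 30) = (x - 2)(x + 15)
Cancel the common factor (x - 2):
(x^2 + 13x - 30)/(x - 2) = (x + 15)
Now substitute x = 2:
= (2) - (-15) = 17

17


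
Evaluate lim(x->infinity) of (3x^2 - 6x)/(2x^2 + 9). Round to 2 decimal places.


For limits at infinity with equal-degree polynomials,
we compare leading coefficients.
Numerator leading term: 3x^2
Denominator leading term: 2x^2
Divide both by x^2:
lim = (3 - 6/x) / (2 + 9/x^2)
As x -> infinity, the 1/x and 1/x^2 terms vanish:
= 3/2 = 1.50

1.50


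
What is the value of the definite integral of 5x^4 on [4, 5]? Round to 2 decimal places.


Find the antiderivative of 5x^4:
F(x) = 5/5 * x^5
Apply the Fundamental Theorem of Calculus:
F(5) - F(4)
= 5/5 * 5^5 - 5/5 * 4^5
= 5/5 * (3125 - 1024)
= 5/5 * 2101
= 2101 = 2101.00

2101.00


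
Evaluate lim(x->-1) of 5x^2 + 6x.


Since polynomials are continuous, we use direct substitution.
lim(x->-1) of 5x^2 + 6x
= 5 * (-1)^2 + 6 * (-1) + 0
= 5 - 6 + 0
= -1

-1


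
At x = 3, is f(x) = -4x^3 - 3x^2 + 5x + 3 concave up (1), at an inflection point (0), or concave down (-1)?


Concavity is determined by the sign of f''(x).
f(x) = -4x^3 - 3x^2 + 5x + 3
f'(x) = -12x^2 - 6x + 5
f''(x) = -24x - 6
f''(3) = -24 * 3 - 6
= -72 - 6
= -78
Since f''(3) < 0, the function is concave down (-1)

-1


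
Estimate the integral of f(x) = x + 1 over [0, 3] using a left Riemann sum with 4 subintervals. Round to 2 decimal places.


Left Riemann sum uses left endpoints of each subinterval.
Interval: [0, 3], n = 4
dx = (3 - 0) / 4 = 3/4
Left endpoints: [0, 3/4, 3/2, 9/4]
f values: [1, 7/4, 5/2, 13/4]
Sum = dx * (sum of f values)
= 3/4 * 17/2
= 51/8 ≈ 6.38

6.38


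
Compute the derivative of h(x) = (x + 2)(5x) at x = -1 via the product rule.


Let u(x) = x + 2 and v(x) = 5x
u'(x) = 1
v'(x) = 5
Product rule: h'(x) = u'(x)*v(x) + u(x)*v'(x)
= 1 * (5x) + (x + 2) * 5
At x = -1:
u(-1) = 1 * (-1) + 2 = 1
v(-1) = 5 * (-1) + 0 = -5
h'(-1) = 1 * (-5) + 1 * 5
= -5 + 5
= 0

0


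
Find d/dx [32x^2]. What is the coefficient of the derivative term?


We apply the power rule: d/dx [ax^n] = a*n * x^(n-1)
d/dx [32x^2]
= 32 * 2 * x^(2-1)
= 64x
The coefficient is 64

64


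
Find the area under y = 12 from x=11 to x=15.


The area under a constant function y = 12 is a rectangle.
Width = 15 - 11 = 4
Height = 12
Area = width * height
= 4 * 12
= 48

48


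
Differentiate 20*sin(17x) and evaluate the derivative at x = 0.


Apply the chain rule to differentiate 20*sin(17x):
d/dx [20*sin(17x)]
= 20 * cos(17x) * d/dx(17x)
= 20 * 17 * cos(17x)
= 340 * cos(17x)
Evaluate at x = 0:
= 340 * cos(0)
= 340 * 1
= 340

340


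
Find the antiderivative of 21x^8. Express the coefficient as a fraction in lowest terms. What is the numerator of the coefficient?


Apply the power rule for integration:
integral of ax^n dx = a/(n+1) * x^(n+1) + C
integral of 21x^8 dx
= 21/9 * x^9 + C
= 7/3 * x^9 + C
The coefficient in lowest terms is 7/3, and its numerator is 7

7


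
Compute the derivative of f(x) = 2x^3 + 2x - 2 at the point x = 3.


Differentiate f(x) = 2x^3 + 2x - 2 term by term:
f'(x) = 6x^2 + 2
Substitute x = 3:
f'(3) = 6 * 3^2 + 0 * 3 + 2
= 54 + 0 + 2
= 56

56


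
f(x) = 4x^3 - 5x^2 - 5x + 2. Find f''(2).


First derivative:
f'(x) = 12x^2 - 10x - 5
Second derivative:
f''(x) = 24x - 10
Substitute x = 2:
f''(2) = 24 * 2 - 10
= 48 - 10
= 38

38


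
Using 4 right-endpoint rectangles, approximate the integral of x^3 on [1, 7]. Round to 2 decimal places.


Right Riemann sum uses right endpoints of each subinterval.
Interval: [1, 7], n = 4
dx = (7 - 1) / 4 = 3/2
Right endpoints: [5/2, 4, 11/2, 7]
f values: [125/8, 64, 1331/8, 343]
Sum = dx * (sum of f values)
= 3/2 * 589
= 1767/2 = 883.50

883.50


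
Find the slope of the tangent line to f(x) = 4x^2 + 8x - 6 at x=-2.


The slope of the tangent line equals f'(x) at the point.
f(x) = 4x^2 + 8x - 6
f'(x) = 8x + 8
At x = -2:
f'(-2) = 8 * (-2) + 8
= -16 + 8
= -8

-8


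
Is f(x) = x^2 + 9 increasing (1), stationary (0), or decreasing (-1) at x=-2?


Compute f'(x) to determine behavior:
f'(x) = 2x
f'(-2) = 2 * (-2) + 0
= -4 + 0
= -4
Since f'(-2) < 0, the function is decreasing (-1)

-1


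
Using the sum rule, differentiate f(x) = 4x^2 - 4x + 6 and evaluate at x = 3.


Differentiate term by term using power and sum rules:
f(x) = 4x^2 - 4x + 6
f'(x) = 8x - 4
Substitute x = 3:
f'(3) = 8 * 3 - 4
= 24 - 4
= 20

20


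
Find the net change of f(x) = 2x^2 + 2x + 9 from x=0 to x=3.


Net change = f(b) - f(a)
f(x) = 2x^2 + 2x + 9
Compute f(3):
f(3) = 2 * 3^2 + 2 * 3 + 9
= 18 + 6 + 9
= 33
Compute f(0):
f(0) = 2 * 0^2 + 2 * 0 + 9
= 0 + 0 + 9
= 9
Net change = 33 - 9 = 24

24


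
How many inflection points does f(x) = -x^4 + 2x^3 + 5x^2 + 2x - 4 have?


Inflection points occur where f''(x) = 0 and concavity changes.
f(x) = -x^4 + 2x^3 + 5x^2 + 2x - 4
f'(x) = -4x^3 + 6x^2 + 10x + 2
f''(x) = -12x^2 + 12x + 10
This is a quadratic in x. Use the discriminant to count real roots.
Discriminant = (12)^2 - 4 * (-12) * 10
= 144 - (-480)
= 624
Since discriminant > 0, f''(x) = 0 has 2 distinct real solutions.
A quadratic with two distinct real roots changes sign at each root, so concavity changes at both.
Number of inflection points: 2

2


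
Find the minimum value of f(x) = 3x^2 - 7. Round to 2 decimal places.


For a quadratic f(x) = ax^2 + bx + c with a > 0, the minimum is at the vertex.
Vertex x-coordinate: x = -b/(2a)
x = -(0) / (2 * 3)
x = 0/6 = 0
Substitute back to find the minimum value:
f(0) = 3 * 0^2 + 0 * 0 - 7
= 0 + 0 - 7
= -7 = -7.00

-7.00


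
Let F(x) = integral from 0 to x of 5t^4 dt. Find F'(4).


By the Fundamental Theorem of Calculus (Part 1):
If F(x) = integral from 0 to x of f(t) dt, then F'(x) = f(x)
Here f(t) = 5t^4
So F'(x) = 5x^4
Evaluate at x = 4:
F'(4) = 5 * 4^4
= 5 * 256
= 1280

1280


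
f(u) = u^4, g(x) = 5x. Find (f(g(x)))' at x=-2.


Using the chain rule: (f(g(x)))' = f'(g(x)) * g'(x)
First, find g(-2):
g(-2) = 5 * (-2) + 0 = -10
Next, f'(u) = 4u^3
And g'(x) = 5
So f'(g(-2)) * g'(-2)
= 4 * (-10)^3 * 5
= 4 * (-1000) * 5
= -20000

-20000


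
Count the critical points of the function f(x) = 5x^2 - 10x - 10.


Find where f'(x) = 0:
f'(x) = 10x - 10
Set f'(x) = 0:
10x - 10 = 0
x = 10 / 10 = 1
This is a linear equation in x, so there is exactly one solution.
Number of critical points: 1

1


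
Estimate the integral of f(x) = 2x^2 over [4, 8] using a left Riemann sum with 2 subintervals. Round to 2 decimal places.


Left Riemann sum uses left endpoints of each subinterval.
Interval: [4, 8], n = 2
dx = (8 - 4) / 2 = 2
Left endpoints: [4, 6]
f values: [32, 72]
Sum = dx * (sum of f values)
= 2 * 104
= 208 = 208.00

208.00


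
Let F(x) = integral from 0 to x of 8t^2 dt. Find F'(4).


By the Fundamental Theorem of Calculus (Part 1):
If F(x) = integral from 0 to x of f(t) dt, then F'(x) = f(x)
Here f(t) = 8t^2
So F'(x) = 8x^2
Evaluate at x = 4:
F'(4) = 8 * 4^2
= 8 * 16
= 128

128


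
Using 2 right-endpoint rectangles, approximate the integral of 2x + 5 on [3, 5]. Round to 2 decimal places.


Right Riemann sum uses right endpoints of each subinterval.
Interval: [3, 5], n = 2
dx = (5 - 3) / 2 = 1
Right endpoints: [4, 5]
f values: [13, 15]
Sum = dx * (sum of f values)
= 1 * 28
= 28 = 28.00

28.00


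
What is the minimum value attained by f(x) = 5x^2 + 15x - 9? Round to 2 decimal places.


For a quadratic f(x) = ax^2 + bx + c with a > 0, the minimum is at the vertex.
Vertex x-coordinate: x = -b/(2a)
x = -(15) / (2 * 5)
x = -15/10 = -3/2
Substitute back to find the minimum value:
f(-3/2) = 5 * (-3/2)^2 + 15 * (-3/2) - 9
= 45/4 - 45/2 - 9
= -81/4 = -20.25

-20.25


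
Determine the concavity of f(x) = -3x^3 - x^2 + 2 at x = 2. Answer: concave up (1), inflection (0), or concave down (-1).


Concavity is determined by the sign of f''(x).
f(x) = -3x^3 - x^2 + 2
f'(x) = -9x^2 - 2x
f''(x) = -18x - 2
f''(2) = -18 * 2 - 2
= -36 - 2
= -38
Since f''(2) < 0, the function is concave down (-1)

-1


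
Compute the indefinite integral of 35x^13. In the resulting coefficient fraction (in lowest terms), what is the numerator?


Apply the power rule for integration:
integral of ax^n dx = a/(n+1) * x^(n+1) + C
integral of 35x^13 dx
= 35/14 * x^14 + C
= 5/2 * x^14 + C
The coefficient in lowest terms is 5/2, and its numerator is 5

5


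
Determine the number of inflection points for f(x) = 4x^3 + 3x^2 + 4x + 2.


Inflection points occur where f''(x) = 0 and concavity changes.
f(x) = 4x^3 + 3x^2 + 4x + 2
f'(x) = 12x^2 + 6x + 4
f''(x) = 24x + 6
Set f''(x) = 0:
24x + 6 = 0
x = -6 / 24 = -1/4
Since f''(x) is linear (degree 1), it changes sign at this point.
Therefore there is exactly 1 inflection point.

1


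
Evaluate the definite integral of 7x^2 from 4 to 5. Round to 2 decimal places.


Find the antiderivative of 7x^2:
F(x) = 7/3 * x^3
Apply the Fundamental Theorem of Calculus:
F(5) - F(4)
= 7/3 * 5^3 - 7/3 * 4^3
= 7/3 * (125 - 64)
= 7/3 * 61
= 427/3 ≈ 142.33

142.33


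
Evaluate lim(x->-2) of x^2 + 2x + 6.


Since polynomials are continuous, we use direct substitution.
lim(x->-2) of x^2 + 2x + 6
= 1 * (-2)^2 + 2 * (-2) + 6
= 4 - 4 + 6
= 6

6


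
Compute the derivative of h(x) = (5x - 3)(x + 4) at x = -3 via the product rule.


Let u(x) = 5x - 3 and v(x) = x + 4
u'(x) = 5
v'(x) = 1
Product rule: h'(x) = u'(x)*v(x) + u(x)*v'(x)
= 5 * (x + 4) + (5x - 3) * 1
At x = -3:
u(-3) = 5 * (-3) - 3 = -18
v(-3) = 1 * (-3) + 4 = 1
h'(-3) = 5 * 1 + (-18) * 1
= 5 - 18
= -13

-13


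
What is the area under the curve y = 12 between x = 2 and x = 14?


The area under a constant function y = 12 is a rectangle.
Width = 14 - 2 = 12
Height = 12
Area = width * height
= 12 * 12
= 144

144


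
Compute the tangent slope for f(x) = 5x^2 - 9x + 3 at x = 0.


The slope of the tangent line equals f'(x) at the point.
f(x) = 5x^2 - 9x + 3
f'(x) = 10x - 9
At x = 0:
f'(0) = 10 * 0 - 9
= 0 - 9
= -9

-9


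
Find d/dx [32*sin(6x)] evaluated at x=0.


Apply the chain rule to differentiate 32*sin(6x):
d/dx [32*sin(6x)]
= 32 * cos(6x) * d/dx(6x)
= 32 * 6 * cos(6x)
= 192 * cos(6x)
Evaluate at x = 0:
= 192 * cos(0)
= 192 * 1
= 192

192


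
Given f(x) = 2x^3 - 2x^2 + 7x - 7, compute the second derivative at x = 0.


First derivative:
f'(x) = 6x^2 - 4x + 7
Second derivative:
f''(x) = 12x - 4
Substitute x = 0:
f''(0) = 12 * 0 - 4
= 0 - 4
= -4

-4


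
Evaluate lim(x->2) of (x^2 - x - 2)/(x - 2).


Direct substitution gives 0/0, so we factor the numerator.
Factor: (x^2 - x - 2) = (x - 2)(x + 1)
Cancel the common factor (x - 2):
(x^2 - x - 2)/(x - 2) = (x + 1)
Now substitute x = 2:
= (2) - (-1) = 3

3


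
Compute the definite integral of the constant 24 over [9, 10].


The integral of a constant k over [a, b] equals k * (b - a).
integral from 9 to 10 of 24 dx
= 24 * (10 - 9)
= 24 * 1
= 24

24


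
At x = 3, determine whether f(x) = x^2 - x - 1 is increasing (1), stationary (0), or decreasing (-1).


Compute f'(x) to determine behavior:
f'(x) = 2x - 1
f'(3) = 2 * 3 - 1
= 6 - 1
= 5
Since f'(3) > 0, the function is increasing (1)

1


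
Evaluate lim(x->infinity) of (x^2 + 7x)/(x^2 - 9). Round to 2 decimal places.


For limits at infinity with equal-degree polynomials,
we compare leading coefficients.
Numerator leading term: x^2
Denominator leading term: x^2
Divide both by x^2:
lim = (1 + 7/x) / (1 - 9/x^2)
As x -> infinity, the 1/x and 1/x^2 terms vanish:
= 1/1 = 1 = 1.00

1.00


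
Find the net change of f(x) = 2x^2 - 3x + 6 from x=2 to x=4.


Net change = f(b) - f(a)
f(x) = 2x^2 - 3x + 6
Compute f(4):
f(4) = 2 * 4^2 - 3 * 4 + 6
= 32 - 12 + 6
= 26
Compute f(2):
f(2) = 2 * 2^2 - 3 * 2 + 6
= 8 - 6 + 6
= 8
Net change = 26 - 8 = 18

18


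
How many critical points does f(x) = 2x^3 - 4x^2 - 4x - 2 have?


Find where f'(x) = 0:
f(x) = 2x^3 - 4x^2 - 4x - 2
f'(x) = 6x^2 - 8x - 4
This is a quadratic in x. Use the discriminant to count real roots.
Discriminant = (-8)^2 - 4 * 6 * (-4)
= 64 - (-96)
= 160
Since discriminant > 0, f'(x) = 0 has 2 real solutions.
Number of critical points: 2

2


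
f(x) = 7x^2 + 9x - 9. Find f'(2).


Differentiate term by term using power and sum rules:
f(x) = 7x^2 + 9x - 9
f'(x) = 14x + 9
Substitute x = 2:
f'(2) = 14 * 2 + 9
= 28 + 9
= 37

37


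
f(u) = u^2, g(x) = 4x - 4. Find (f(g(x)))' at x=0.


Using the chain rule: (f(g(x)))' = f'(g(x)) * g'(x)
First, find g(0):
g(0) = 4 * 0 - 4 = -4
Next, f'(u) = 2u
And g'(x) = 4
So f'(g(0)) * g'(0)
= 2 * (-4) * 4
= -32

-32


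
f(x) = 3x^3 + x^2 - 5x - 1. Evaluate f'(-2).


Differentiate f(x) = 3x^3 + x^2 - 5x - 1 term by term:
f'(x) = 9x^2 + 2x - 5
Substitute x = -2:
f'(-2) = 9 * (-2)^2 + 2 * (-2) - 5
= 36 - 4 - 5
= 27

27


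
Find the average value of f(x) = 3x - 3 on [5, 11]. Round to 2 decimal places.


Average value = 1/(b-a) * integral from a to b of f(x) dx
First compute the integral of 3x - 3:
F(x) = (3/2)x^2 - 3x
F(11) = 3/2 * 121 - 3 * 11 = 297/2
F(5) = 3/2 * 25 - 3 * 5 = 45/2
Integral = 297/2 - 45/2 = 126
Average = 126 / (11 - 5) = 126 / 6
= 21 = 21.00

21.00


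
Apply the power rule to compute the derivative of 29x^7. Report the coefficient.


We apply the power rule: d/dx [ax^n] = a*n * x^(n-1)
d/dx [29x^7]
= 29 * 7 * x^(7-1)
= 203x^6
The coefficient is 203

203


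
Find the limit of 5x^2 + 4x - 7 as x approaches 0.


Since polynomials are continuous, we use direct substitution.
lim(x->0) of 5x^2 + 4x - 7
= 5 * 0^2 + 4 * 0 - 7
= 0 + 0 - 7
= -7

-7


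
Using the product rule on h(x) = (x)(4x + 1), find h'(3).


Let u(x) = x and v(x) = 4x + 1
u'(x) = 1
v'(x) = 4
Product rule: h'(x) = u'(x)*v(x) + u(x)*v'(x)
= 1 * (4x + 1) + (x) * 4
At x = 3:
u(3) = 1 * 3 + 0 = 3
v(3) = 4 * 3 + 1 = 13
h'(3) = 1 * 13 + 3 * 4
= 13 + 12
= 25

25


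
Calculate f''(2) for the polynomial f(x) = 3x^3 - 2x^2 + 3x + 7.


First derivative:
f'(x) = 9x^2 - 4x + 3
Second derivative:
f''(x) = 18x - 4
Substitute x = 2:
f''(2) = 18 * 2 - 4
= 36 - 4
= 32

32


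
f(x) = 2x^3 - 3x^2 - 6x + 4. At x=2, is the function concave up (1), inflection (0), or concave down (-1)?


Concavity is determined by the sign of f''(x).
f(x) = 2x^3 - 3x^2 - 6x + 4
f'(x) = 6x^2 - 6x - 6
f''(x) = 12x - 6
f''(2) = 12 * 2 - 6
= 24 - 6
= 18
Since f''(2) > 0, the function is concave up (1)

1


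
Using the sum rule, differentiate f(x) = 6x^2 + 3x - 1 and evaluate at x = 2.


Differentiate term by term using power and sum rules:
f(x) = 6x^2 + 3x - 1
f'(x) = 12x + 3
Substitute x = 2:
f'(2) = 12 * 2 + 3
= 24 + 3
= 27

27


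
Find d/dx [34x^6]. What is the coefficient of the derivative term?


We apply the power rule: d/dx [ax^n] = a*n * x^(n-1)
d/dx [34x^6]
= 34 * 6 * x^(6-1)
= 204x^5
The coefficient is 204

204


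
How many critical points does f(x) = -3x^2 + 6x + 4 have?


Find where f'(x) = 0:
f'(x) = -6x + 6
Set f'(x) = 0:
-6x + 6 = 0
x = -6 / (-6) = 1
This is a linear equation in x, so there is exactly one solution.
Number of critical points: 1

1


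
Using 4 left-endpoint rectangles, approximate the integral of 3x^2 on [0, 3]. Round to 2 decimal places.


Left Riemann sum uses left endpoints of each subinterval.
Interval: [0, 3], n = 4
dx = (3 - 0) / 4 = 3/4
Left endpoints: [0, 3/4, 3/2, 9/4]
f values: [0, 27/16, 27/4, 243/16]
Sum = dx * (sum of f values)
= 3/4 * 189/8
= 567/32 ≈ 17.72

17.72


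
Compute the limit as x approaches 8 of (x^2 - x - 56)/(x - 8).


Direct substitution gives 0/0, so we factor the numerator.
Factor: (x^2 - x - 56) = (x - 8)(x + 7)
Cancel the common factor (x - 8):
(x^2 - x - 56)/(x - 8) = (x + 7)
Now substitute x = 8:
= (8) - (-7) = 15

15


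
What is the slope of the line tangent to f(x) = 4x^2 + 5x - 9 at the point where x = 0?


The slope of the tangent line equals f'(x) at the point.
f(x) = 4x^2 + 5x - 9
f'(x) = 8x + 5
At x = 0:
f'(0) = 8 * 0 + 5
= 0 + 5
= 5

5


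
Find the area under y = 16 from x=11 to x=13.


The area under a constant function y = 16 is a rectangle.
Width = 13 - 11 = 2
Height = 16
Area = width * height
= 2 * 16
= 32

32


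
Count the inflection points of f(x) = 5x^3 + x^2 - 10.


Inflection points occur where f''(x) = 0 and concavity changes.
f(x) = 5x^3 + x^2 - 10
f'(x) = 15x^2 + 2x
f''(x) = 30x + 2
Set f''(x) = 0:
30x + 2 = 0
x = -2 / 30 = -1/15
Since f''(x) is linear (degree 1), it changes sign at this point.
Therefore there is exactly 1 inflection point.

1


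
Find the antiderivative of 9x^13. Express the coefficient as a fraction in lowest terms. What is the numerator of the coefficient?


Apply the power rule for integration:
integral of ax^n dx = a/(n+1) * x^(n+1) + C
integral of 9x^13 dx
= 9/14 * x^14 + C
The coefficient in lowest terms is 9/14, and its numerator is 9

9


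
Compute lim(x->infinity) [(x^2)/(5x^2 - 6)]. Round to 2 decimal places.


For limits at infinity with equal-degree polynomials,
we compare leading coefficients.
Numerator leading term: x^2
Denominator leading term: 5x^2
Divide both by x^2:
lim = (1) / (5 - 6/x^2)
As x -> infinity, the 1/x and 1/x^2 terms vanish:
= 1/5 = 0.20

0.20


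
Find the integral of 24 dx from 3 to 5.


The integral of a constant k over [a, b] equals k * (b - a).
integral from 3 to 5 of 24 dx
= 24 * (5 - 3)
= 24 * 2
= 48

48


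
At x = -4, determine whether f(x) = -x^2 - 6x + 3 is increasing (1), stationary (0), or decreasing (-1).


Compute f'(x) to determine behavior:
f'(x) = -2x - 6
f'(-4) = -2 * (-4) - 6
= 8 - 6
= 2
Since f'(-4) > 0, the function is increasing (1)

1


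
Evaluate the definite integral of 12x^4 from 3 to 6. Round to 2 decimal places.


Find the antiderivative of 12x^4:
F(x) = 12/5 * x^5
Apply the Fundamental Theorem of Calculus:
F(6) - F(3)
= 12/5 * 6^5 - 12/5 * 3^5
= 12/5 * (7776 - 243)
= 12/5 * 7533
= 90396/5 = 18079.20

18079.20


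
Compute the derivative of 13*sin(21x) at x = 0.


Apply the chain rule to differentiate 13*sin(21x):
d/dx [13*sin(21x)]
= 13 * cos(21x) * d/dx(21x)
= 13 * 21 * cos(21x)
= 273 * cos(21x)
Evaluate at x = 0:
= 273 * cos(0)
= 273 * 1
= 273

273


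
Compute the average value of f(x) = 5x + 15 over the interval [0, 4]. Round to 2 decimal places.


Average value = 1/(b-a) * integral from a to b of f(x) dx
First compute the integral of 5x + 15:
F(x) = (5/2)x^2 + 15x
F(4) = 5/2 * 16 + 15 * 4 = 100
F(0) = 5/2 * 0 + 15 * 0 = 0
Integral = 100 - 0 = 100
Average = 100 / (4 - 0) = 100 / 4
= 25 = 25.00

25.00


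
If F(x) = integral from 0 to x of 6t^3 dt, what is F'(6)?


By the Fundamental Theorem of Calculus (Part 1):
If F(x) = integral from 0 to x of f(t) dt, then F'(x) = f(x)
Here f(t) = 6t^3
So F'(x) = 6x^3
Evaluate at x = 6:
F'(6) = 6 * 6^3
= 6 * 216
= 1296

1296


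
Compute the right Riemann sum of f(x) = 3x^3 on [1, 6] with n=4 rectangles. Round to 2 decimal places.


Right Riemann sum uses right endpoints of each subinterval.
Interval: [1, 6], n = 4
dx = (6 - 1) / 4 = 5/4
Right endpoints: [9/4, 7/2, 19/4, 6]
f values: [2187/64, 1029/8, 20577/64, 648]
Sum = dx * (sum of f values)
= 5/4 * 18117/16
= 90585/64 ≈ 1415.39

1415.39


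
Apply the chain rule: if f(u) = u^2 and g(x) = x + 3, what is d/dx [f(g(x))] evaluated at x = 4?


Using the chain rule: (f(g(x)))' = f'(g(x)) * g'(x)
First, find g(4):
g(4) = 1 * 4 + 3 = 7
Next, f'(u) = 2u
And g'(x) = 1
So f'(g(4)) * g'(4)
= 2 * 7 * 1
= 14

14


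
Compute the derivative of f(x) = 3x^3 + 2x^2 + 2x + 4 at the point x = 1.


Differentiate f(x) = 3x^3 + 2x^2 + 2x + 4 term by term:
f'(x) = 9x^2 + 4x + 2
Substitute x = 1:
f'(1) = 9 * 1^2 + 4 * 1 + 2
= 9 + 4 + 2
= 15

15


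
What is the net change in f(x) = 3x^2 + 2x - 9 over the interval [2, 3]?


Net change = f(b) - f(a)
f(x) = 3x^2 + 2x - 9
Compute f(3):
f(3) = 3 * 3^2 + 2 * 3 - 9
= 27 + 6 - 9
= 24
Compute f(2):
f(2) = 3 * 2^2 + 2 * 2 - 9
= 12 + 4 - 9
= 7
Net change = 24 - 7 = 17

17


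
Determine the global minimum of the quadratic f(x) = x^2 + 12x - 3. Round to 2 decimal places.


For a quadratic f(x) = ax^2 + bx + c with a > 0, the minimum is at the vertex.
Vertex x-coordinate: x = -b/(2a)
x = -(12) / (2 * 1)
x = -12/2 = -6
Substitute back to find the minimum value:
f(-6) = 1 * (-6)^2 + 12 * (-6) - 3
= 36 - 72 - 3
= -39 = -39.00

-39.00


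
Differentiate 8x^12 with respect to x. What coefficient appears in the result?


We apply the power rule: d/dx [ax^n] = a*n * x^(n-1)
d/dx [8x^12]
= 8 * 12 * x^(12-1)
= 96x^11
The coefficient is 96

96


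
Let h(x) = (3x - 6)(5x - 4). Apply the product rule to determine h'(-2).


Let u(x) = 3x - 6 and v(x) = 5x - 4
u'(x) = 3
v'(x) = 5
Product rule: h'(x) = u'(x)*v(x) + u(x)*v'(x)
= 3 * (5x - 4) + (3x - 6) * 5
At x = -2:
u(-2) = 3 * (-2) - 6 = -12
v(-2) = 5 * (-2) - 4 = -14
h'(-2) = 3 * (-14) + (-12) * 5
= -42 - 60
= -102

-102


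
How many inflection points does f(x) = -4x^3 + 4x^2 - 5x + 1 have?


Inflection points occur where f''(x) = 0 and concavity changes.
f(x) = -4x^3 + 4x^2 - 5x + 1
f'(x) = -12x^2 + 8x - 5
f''(x) = -24x + 8
Set f''(x) = 0:
-24x + 8 = 0
x = -8 / (-24) = 1/3
Since f''(x) is linear (degree 1), it changes sign at this point.
Therefore there is exactly 1 inflection point.

1


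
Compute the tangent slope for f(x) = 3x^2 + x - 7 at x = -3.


The slope of the tangent line equals f'(x) at the point.
f(x) = 3x^2 + x - 7
f'(x) = 6x + 1
At x = -3:
f'(-3) = 6 * (-3) + 1
= -18 + 1
= -17

-17


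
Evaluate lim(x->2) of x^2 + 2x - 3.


Since polynomials are continuous, we use direct substitution.
lim(x->2) of x^2 + 2x - 3
= 1 * 2^2 + 2 * 2 - 3
= 4 + 4 - 3
= 5

5


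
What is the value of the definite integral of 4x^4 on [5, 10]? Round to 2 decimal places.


Find the antiderivative of 4x^4:
F(x) = 4/5 * x^5
Apply the Fundamental Theorem of Calculus:
F(10) - F(5)
= 4/5 * 10^5 - 4/5 * 5^5
= 4/5 * (100000 - 3125)
= 4/5 * 96875
= 77500 = 77500.00

77500.00


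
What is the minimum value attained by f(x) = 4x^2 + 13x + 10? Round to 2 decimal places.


For a quadratic f(x) = ax^2 + bx + c with a > 0, the minimum is at the vertex.
Vertex x-coordinate: x = -b/(2a)
x = -(13) / (2 * 4)
x = -13/8
Substitute back to find the minimum value:
f(-13/8) = 4 * (-13/8)^2 + 13 * (-13/8) + 10
= 169/16 - 169/8 + 10
= -9/16 ≈ -0.56

-0.56


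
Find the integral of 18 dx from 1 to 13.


The integral of a constant k over [a, b] equals k * (b - a).
integral from 1 to 13 of 18 dx
= 18 * (13 - 1)
= 18 * 12
= 216

216


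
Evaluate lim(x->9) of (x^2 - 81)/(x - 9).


Direct substitution gives 0/0, so we factor the numerator.
Factor: (x^2 - 81) = (x - 9)(x + 9)
Cancel the common factor (x - 9):
(x^2 - 81)/(x - 9) = (x + 9)
Now substitute x = 9:
= (9) - (-9) = 18

18


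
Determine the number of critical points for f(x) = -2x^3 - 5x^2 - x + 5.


Find where f'(x) = 0:
f(x) = -2x^3 - 5x^2 - x + 5
f'(x) = -6x^2 - 10x - 1
This is a quadratic in x. Use the discriminant to count real roots.
Discriminant = (-10)^2 - 4 * (-6) * (-1)
= 100 - 24
= 76
Since discriminant > 0, f'(x) = 0 has 2 real solutions.
Number of critical points: 2

2


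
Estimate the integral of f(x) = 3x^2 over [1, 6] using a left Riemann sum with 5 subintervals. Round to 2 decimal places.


Left Riemann sum uses left endpoints of each subinterval.
Interval: [1, 6], n = 5
dx = (6 - 1) / 5 = 1
Left endpoints: [1, 2, 3, 4, 5]
f values: [3, 12, 27, 48, 75]
Sum = dx * (sum of f values)
= 1 * 165
= 165 = 165.00

165.00


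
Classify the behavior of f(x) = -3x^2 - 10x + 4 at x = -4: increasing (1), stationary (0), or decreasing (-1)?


Compute f'(x) to determine behavior:
f'(x) = -6x - 10
f'(-4) = -6 * (-4) - 10
= 24 - 10
= 14
Since f'(-4) > 0, the function is increasing (1)

1


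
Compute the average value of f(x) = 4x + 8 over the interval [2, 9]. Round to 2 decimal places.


Average value = 1/(b-a) * integral from a to b of f(x) dx
First compute the integral of 4x + 8:
F(x) = 2x^2 + 8x
F(9) = 2 * 81 + 8 * 9 = 234
F(2) = 2 * 4 + 8 * 2 = 24
Integral = 234 - 24 = 210
Average = 210 / (9 - 2) = 210 / 7
= 30 = 30.00

30.00


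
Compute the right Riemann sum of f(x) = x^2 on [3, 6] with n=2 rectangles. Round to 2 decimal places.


Right Riemann sum uses right endpoints of each subinterval.
Interval: [3, 6], n = 2
dx = (6 - 3) / 2 = 3/2
Right endpoints: [9/2, 6]
f values: [81/4, 36]
Sum = dx * (sum of f values)
= 3/2 * 225/4
= 675/8 ≈ 84.38

84.38


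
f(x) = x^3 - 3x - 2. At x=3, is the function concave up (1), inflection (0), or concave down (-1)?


Concavity is determined by the sign of f''(x).
f(x) = x^3 - 3x - 2
f'(x) = 3x^2 - 3
f''(x) = 6x
f''(3) = 6 * 3 + 0
= 18 + 0
= 18
Since f''(3) > 0, the function is concave up (1)

1


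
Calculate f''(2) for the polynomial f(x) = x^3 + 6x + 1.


First derivative:
f'(x) = 3x^2 + 6
Second derivative:
f''(x) = 6x
Substitute x = 2:
f''(2) = 6 * 2 + 0
= 12 + 0
= 12

12


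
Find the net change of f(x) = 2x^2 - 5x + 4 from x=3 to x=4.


Net change = f(b) - f(a)
f(x) = 2x^2 - 5x + 4
Compute f(4):
f(4) = 2 * 4^2 - 5 * 4 + 4
= 32 - 20 + 4
= 16
Compute f(3):
f(3) = 2 * 3^2 - 5 * 3 + 4
= 18 - 15 + 4
= 7
Net change = 16 - 7 = 9

9


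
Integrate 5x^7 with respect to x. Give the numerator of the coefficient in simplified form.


Apply the power rule for integration:
integral of ax^n dx = a/(n+1) * x^(n+1) + C
integral of 5x^7 dx
= 5/8 * x^8 + C
The coefficient in lowest terms is 5/8, and its numerator is 5

5


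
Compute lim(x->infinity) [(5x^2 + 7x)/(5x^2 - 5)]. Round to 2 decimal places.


For limits at infinity with equal-degree polynomials,
we compare leading coefficients.
Numerator leading term: 5x^2
Denominator leading term: 5x^2
Divide both by x^2:
lim = (5 + 7/x) / (5 - 5/x^2)
As x -> infinity, the 1/x and 1/x^2 terms vanish:
= 5/5 = 1 = 1.00

1.00


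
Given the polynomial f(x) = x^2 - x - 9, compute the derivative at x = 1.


Differentiate term by term using power and sum rules:
f(x) = x^2 - x - 9
f'(x) = 2x - 1
Substitute x = 1:
f'(1) = 2 * 1 - 1
= 2 - 1
= 1

1


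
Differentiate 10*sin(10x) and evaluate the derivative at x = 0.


Apply the chain rule to differentiate 10*sin(10x):
d/dx [10*sin(10x)]
= 10 * cos(10x) * d/dx(10x)
= 10 * 10 * cos(10x)
= 100 * cos(10x)
Evaluate at x = 0:
= 100 * cos(0)
= 100 * 1
= 100

100


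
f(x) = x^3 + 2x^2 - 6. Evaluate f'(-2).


Differentiate f(x) = x^3 + 2x^2 - 6 term by term:
f'(x) = 3x^2 + 4x
Substitute x = -2:
f'(-2) = 3 * (-2)^2 + 4 * (-2) + 0
= 12 - 8 + 0
= 4

4


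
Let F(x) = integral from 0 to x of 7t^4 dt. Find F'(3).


By the Fundamental Theorem of Calculus (Part 1):
If F(x) = integral from 0 to x of f(t) dt, then F'(x) = f(x)
Here f(t) = 7t^4
So F'(x) = 7x^4
Evaluate at x = 3:
F'(3) = 7 * 3^4
= 7 * 81
= 567

567


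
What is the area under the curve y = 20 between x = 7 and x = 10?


The area under a constant function y = 20 is a rectangle.
Width = 10 - 7 = 3
Height = 20
Area = width * height
= 3 * 20
= 60

60


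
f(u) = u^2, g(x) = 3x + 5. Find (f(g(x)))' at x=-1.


Using the chain rule: (f(g(x)))' = f'(g(x)) * g'(x)
First, find g(-1):
g(-1) = 3 * (-1) + 5 = 2
Next, f'(u) = 2u
And g'(x) = 3
So f'(g(-1)) * g'(-1)
= 2 * 2 * 3
= 12

12


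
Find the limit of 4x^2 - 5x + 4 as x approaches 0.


Since polynomials are continuous, we use direct substitution.
lim(x->0) of 4x^2 - 5x + 4
= 4 * 0^2 - 5 * 0 + 4
= 0 + 0 + 4
= 4

4


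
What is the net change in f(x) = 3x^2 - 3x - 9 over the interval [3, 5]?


Net change = f(b) - f(a)
f(x) = 3x^2 - 3x - 9
Compute f(5):
f(5) = 3 * 5^2 - 3 * 5 - 9
= 75 - 15 - 9
= 51
Compute f(3):
f(3) = 3 * 3^2 - 3 * 3 - 9
= 27 - 9 - 9
= 9
Net change = 51 - 9 = 42

42


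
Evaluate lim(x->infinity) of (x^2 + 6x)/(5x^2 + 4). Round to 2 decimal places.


For limits at infinity with equal-degree polynomials,
we compare leading coefficients.
Numerator leading term: x^2
Denominator leading term: 5x^2
Divide both by x^2:
lim = (1 + 6/x) / (5 + 4/x^2)
As x -> infinity, the 1/x and 1/x^2 terms vanish:
= 1/5 = 0.20

0.20


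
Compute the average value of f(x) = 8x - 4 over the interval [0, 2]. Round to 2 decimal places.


Average value = 1/(b-a) * integral from a to b of f(x) dx
First compute the integral of 8x - 4:
F(x) = 4x^2 - 4x
F(2) = 4 * 4 - 4 * 2 = 8
F(0) = 4 * 0 - 4 * 0 = 0
Integral = 8 - 0 = 8
Average = 8 / (2 - 0) = 8 / 2
= 4 = 4.00

4.00


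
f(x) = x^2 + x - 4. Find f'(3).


Differentiate term by term using power and sum rules:
f(x) = x^2 + x - 4
f'(x) = 2x + 1
Substitute x = 3:
f'(3) = 2 * 3 + 1
= 6 + 1
= 7

7


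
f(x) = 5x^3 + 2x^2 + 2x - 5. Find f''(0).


First derivative:
f'(x) = 15x^2 + 4x + 2
Second derivative:
f''(x) = 30x + 4
Substitute x = 0:
f''(0) = 30 * 0 + 4
= 0 + 4
= 4

4


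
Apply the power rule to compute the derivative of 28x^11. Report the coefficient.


We apply the power rule: d/dx [ax^n] = a*n * x^(n-1)
d/dx [28x^11]
= 28 * 11 * x^(11-1)
= 308x^10
The coefficient is 308

308


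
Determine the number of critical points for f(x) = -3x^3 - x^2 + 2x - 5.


Find where f'(x) = 0:
f(x) = -3x^3 - x^2 + 2x - 5
f'(x) = -9x^2 - 2x + 2
This is a quadratic in x. Use the discriminant to count real roots.
Discriminant = (-2)^2 - 4 * (-9) * 2
= 4 - (-72)
= 76
Since discriminant > 0, f'(x) = 0 has 2 real solutions.
Number of critical points: 2

2


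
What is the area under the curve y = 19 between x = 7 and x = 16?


The area under a constant function y = 19 is a rectangle.
Width = 16 - 7 = 9
Height = 19
Area = width * height
= 9 * 19
= 171

171


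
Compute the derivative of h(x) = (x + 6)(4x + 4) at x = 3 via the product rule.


Let u(x) = x + 6 and v(x) = 4x + 4
u'(x) = 1
v'(x) = 4
Product rule: h'(x) = u'(x)*v(x) + u(x)*v'(x)
= 1 * (4x + 4) + (x + 6) * 4
At x = 3:
u(3) = 1 * 3 + 6 = 9
v(3) = 4 * 3 + 4 = 16
h'(3) = 1 * 16 + 9 * 4
= 16 + 36
= 52

52


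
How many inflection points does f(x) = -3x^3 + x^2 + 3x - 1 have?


Inflection points occur where f''(x) = 0 and concavity changes.
f(x) = -3x^3 + x^2 + 3x - 1
f'(x) = -9x^2 + 2x + 3
f''(x) = -18x + 2
Set f''(x) = 0:
-18x + 2 = 0
x = -2 / (-18) = 1/9
Since f''(x) is linear (degree 1), it changes sign at this point.
Therefore there is exactly 1 inflection point.

1


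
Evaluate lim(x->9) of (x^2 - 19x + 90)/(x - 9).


Direct substitution gives 0/0, so we factor the numerator.
Factor: (x^2 - 19x + 90) = (x - 9)(x - 10)
Cancel the common factor (x - 9):
(x^2 - 19x + 90)/(x - 9) = (x - 10)
Now substitute x = 9:
= (9) - (10) = -1

-1


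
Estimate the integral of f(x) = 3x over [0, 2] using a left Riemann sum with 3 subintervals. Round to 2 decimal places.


Left Riemann sum uses left endpoints of each subinterval.
Interval: [0, 2], n = 3
dx = (2 - 0) / 3 = 2/3
Left endpoints: [0, 2/3, 4/3]
f values: [0, 2, 4]
Sum = dx * (sum of f values)
= 2/3 * 6
= 4 = 4.00

4.00


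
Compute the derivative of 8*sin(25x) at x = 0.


Apply the chain rule to differentiate 8*sin(25x):
d/dx [8*sin(25x)]
= 8 * cos(25x) * d/dx(25x)
= 8 * 25 * cos(25x)
= 200 * cos(25x)
Evaluate at x = 0:
= 200 * cos(0)
= 200 * 1
= 200

200


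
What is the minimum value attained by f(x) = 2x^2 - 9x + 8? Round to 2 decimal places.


For a quadratic f(x) = ax^2 + bx + c with a > 0, the minimum is at the vertex.
Vertex x-coordinate: x = -b/(2a)
x = -(-9) / (2 * 2)
x = 9/4
Substitute back to find the minimum value:
f(9/4) = 2 * (9/4)^2 - 9 * (9/4) + 8
= 81/8 - 81/4 + 8
= -17/8 ≈ -2.13

-2.13


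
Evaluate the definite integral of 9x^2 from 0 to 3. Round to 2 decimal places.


Find the antiderivative of 9x^2:
F(x) = 9/3 * x^3
Apply the Fundamental Theorem of Calculus:
F(3) - F(0)
= 9/3 * 3^3 - 9/3 * 0^3
= 9/3 * (27 - 0)
= 9/3 * 27
= 81 = 81.00

81.00


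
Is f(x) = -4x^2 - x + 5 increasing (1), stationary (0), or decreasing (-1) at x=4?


Compute f'(x) to determine behavior:
f'(x) = -8x - 1
f'(4) = -8 * 4 - 1
= -32 - 1
= -33
Since f'(4) < 0, the function is decreasing (-1)

-1


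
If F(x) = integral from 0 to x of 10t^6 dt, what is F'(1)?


By the Fundamental Theorem of Calculus (Part 1):
If F(x) = integral from 0 to x of f(t) dt, then F'(x) = f(x)
Here f(t) = 10t^6
So F'(x) = 10x^6
Evaluate at x = 1:
F'(1) = 10 * 1^6
= 10 * 1
= 10

10
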